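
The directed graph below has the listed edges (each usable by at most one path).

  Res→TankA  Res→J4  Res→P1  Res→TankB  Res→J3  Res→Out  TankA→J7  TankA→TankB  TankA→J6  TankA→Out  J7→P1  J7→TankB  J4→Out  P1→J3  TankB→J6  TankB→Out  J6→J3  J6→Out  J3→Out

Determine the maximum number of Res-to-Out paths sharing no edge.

5

Assign every edge capacity 1; by Menger, the answer equals the max flow.
Path Res→Out (+1); total 1.
Path Res→TankA→Out (+1); total 2.
Path Res→J4→Out (+1); total 3.
Path Res→TankB→Out (+1); total 4.
Path Res→J3→Out (+1); total 5.
No residual Res→Out path; max flow = 5.
Certifying cut of size 5: {J3→Out, Res→J4, Res→Out, Res→TankA, Res→TankB}.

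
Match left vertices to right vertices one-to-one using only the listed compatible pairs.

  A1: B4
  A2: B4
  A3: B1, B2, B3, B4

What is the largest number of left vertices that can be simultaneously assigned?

Unit-capacity flow: source→left, listed edges, right→sink; max matching = max flow.
Augmenting path A1→B4 (+1); matched 1.
Augmenting path A3→B1 (+1); matched 2.
No augmenting path remains; maximum matching = 2.
König certificate: {A3, B4} is a vertex cover of size 2 (every listed pair touches it), so no matching can be larger.

2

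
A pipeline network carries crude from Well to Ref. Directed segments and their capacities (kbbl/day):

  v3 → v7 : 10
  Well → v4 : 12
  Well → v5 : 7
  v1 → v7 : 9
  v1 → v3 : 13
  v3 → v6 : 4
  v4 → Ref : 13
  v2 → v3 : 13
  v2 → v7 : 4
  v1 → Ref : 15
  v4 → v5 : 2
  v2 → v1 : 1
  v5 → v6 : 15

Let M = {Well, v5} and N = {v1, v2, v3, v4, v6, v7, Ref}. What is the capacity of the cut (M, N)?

27

Edges leaving {Well, v5}: Well→v4 (12), v5→v6 (15).
Cut capacity = 12 + 15 = 27.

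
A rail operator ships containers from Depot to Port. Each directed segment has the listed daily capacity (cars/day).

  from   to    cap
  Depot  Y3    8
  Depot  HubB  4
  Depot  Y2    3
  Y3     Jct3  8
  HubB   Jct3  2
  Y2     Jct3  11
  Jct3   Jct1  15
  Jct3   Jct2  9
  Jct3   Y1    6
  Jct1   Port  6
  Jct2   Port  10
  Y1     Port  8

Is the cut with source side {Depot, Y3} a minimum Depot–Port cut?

Given cut capacity: 4 + 3 + 8 = 15.
Augment Depot→Y3→Jct3→Jct1→Port: bottleneck 6, flow now 6.
Augment Depot→Y3→Jct3→Jct2→Port: bottleneck 2, flow now 8.
Augment Depot→HubB→Jct3→Jct2→Port: bottleneck 2, flow now 10.
Augment Depot→Y2→Jct3→Jct2→Port: bottleneck 3, flow now 13.
No augmenting path remains; maximum flow = 13.
In the residual graph, reachable from Depot: {Depot, HubB}.
Min-cut edges: Depot→Y3 (8), Depot→Y2 (3), HubB→Jct3 (2); capacity 8 + 3 + 2 = 13.
Cut capacity 15 exceeds the max flow 13, so it is not minimum.

No — its capacity is 15, but the minimum cut has capacity 13.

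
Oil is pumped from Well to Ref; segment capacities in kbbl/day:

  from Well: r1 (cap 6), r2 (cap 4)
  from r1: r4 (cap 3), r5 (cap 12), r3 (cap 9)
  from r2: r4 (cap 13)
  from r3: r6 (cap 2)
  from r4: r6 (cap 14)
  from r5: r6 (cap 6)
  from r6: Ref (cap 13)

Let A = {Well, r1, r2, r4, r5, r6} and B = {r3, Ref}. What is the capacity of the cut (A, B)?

22

Edges leaving {Well, r1, r2, r4, r5, r6}: r1→r3 (9), r6→Ref (13).
Cut capacity = 9 + 13 = 22.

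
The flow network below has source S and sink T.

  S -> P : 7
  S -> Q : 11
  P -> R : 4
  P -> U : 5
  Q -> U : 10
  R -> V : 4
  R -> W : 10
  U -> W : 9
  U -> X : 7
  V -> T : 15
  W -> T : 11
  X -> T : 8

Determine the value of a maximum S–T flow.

Augment S→P→R→V→T: bottleneck 4, flow now 4.
Augment S→P→U→W→T: bottleneck 3, flow now 7.
Augment S→Q→U→W→T: bottleneck 6, flow now 13.
Augment S→Q→U→X→T: bottleneck 4, flow now 17.
No augmenting path remains; maximum flow = 17.
In the residual graph, reachable from S: {S, Q}.
Min-cut edges: S→P (7), Q→U (10); capacity 7 + 10 = 17.
This cut is saturated, so no flow can exceed 17.

17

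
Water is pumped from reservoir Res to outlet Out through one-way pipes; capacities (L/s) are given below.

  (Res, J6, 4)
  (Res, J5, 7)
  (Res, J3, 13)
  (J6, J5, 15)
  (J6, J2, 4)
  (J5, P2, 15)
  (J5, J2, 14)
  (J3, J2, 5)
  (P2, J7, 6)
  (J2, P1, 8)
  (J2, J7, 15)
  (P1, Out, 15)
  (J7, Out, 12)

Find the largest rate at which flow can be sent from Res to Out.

16

Augment Res→J6→J2→P1→Out: bottleneck 4, flow now 4.
Augment Res→J5→P2→J7→Out: bottleneck 6, flow now 10.
Augment Res→J5→J2→P1→Out: bottleneck 1, flow now 11.
Augment Res→J3→J2→P1→Out: bottleneck 3, flow now 14.
Augment Res→J3→J2→J7→Out: bottleneck 2, flow now 16.
No augmenting path remains; maximum flow = 16.
In the residual graph, reachable from Res: {Res, J3}.
Min-cut edges: Res→J6 (4), Res→J5 (7), J3→J2 (5); capacity 4 + 7 + 5 = 16.
This cut is saturated, so no flow can exceed 16.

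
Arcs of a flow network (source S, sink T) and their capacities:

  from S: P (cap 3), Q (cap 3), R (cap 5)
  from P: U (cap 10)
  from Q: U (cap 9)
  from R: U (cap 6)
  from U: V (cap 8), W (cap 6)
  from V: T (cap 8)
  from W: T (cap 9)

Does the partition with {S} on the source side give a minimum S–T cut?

Given cut capacity: 3 + 3 + 5 = 11.
Augment S→P→U→V→T: bottleneck 3, flow now 3.
Augment S→Q→U→V→T: bottleneck 3, flow now 6.
Augment S→R→U→V→T: bottleneck 2, flow now 8.
Augment S→R→U→W→T: bottleneck 3, flow now 11.
No augmenting path remains; maximum flow = 11.
Cut capacity 11 equals the max flow, so it is a minimum cut.

Yes — it is a minimum cut (capacity 11).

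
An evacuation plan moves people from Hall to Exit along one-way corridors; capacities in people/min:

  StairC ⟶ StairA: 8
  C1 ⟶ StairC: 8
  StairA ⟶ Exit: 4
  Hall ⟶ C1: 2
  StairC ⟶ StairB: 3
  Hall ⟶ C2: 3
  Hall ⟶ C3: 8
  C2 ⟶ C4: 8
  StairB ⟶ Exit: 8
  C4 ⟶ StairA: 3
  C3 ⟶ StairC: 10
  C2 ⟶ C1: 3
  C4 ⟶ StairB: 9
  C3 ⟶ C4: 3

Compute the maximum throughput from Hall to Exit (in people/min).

Augment Hall→C2→C4→StairB→Exit: bottleneck 3, flow now 3.
Augment Hall→C3→C4→StairB→Exit: bottleneck 3, flow now 6.
Augment Hall→C3→StairC→StairB→Exit: bottleneck 2, flow now 8.
Augment Hall→C3→StairC→StairA→Exit: bottleneck 3, flow now 11.
Augment Hall→C1→StairC→StairA→Exit: bottleneck 1, flow now 12.
No augmenting path remains; maximum flow = 12.
In the residual graph, reachable from Hall: {Hall, C2, C3, C1, C4, StairC, StairB, StairA}.
Min-cut edges: StairB→Exit (8), StairA→Exit (4); capacity 8 + 4 = 12.
This cut is saturated, so no flow can exceed 12.

12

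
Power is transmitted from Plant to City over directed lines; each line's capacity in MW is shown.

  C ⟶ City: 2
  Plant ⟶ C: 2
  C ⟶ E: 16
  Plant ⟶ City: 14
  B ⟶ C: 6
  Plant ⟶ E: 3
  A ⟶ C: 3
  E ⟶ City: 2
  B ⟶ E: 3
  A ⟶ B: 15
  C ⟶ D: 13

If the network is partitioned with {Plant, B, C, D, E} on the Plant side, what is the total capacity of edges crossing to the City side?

18

Edges leaving {Plant, B, C, D, E}: Plant→City (14), C→City (2), E→City (2).
Cut capacity = 14 + 2 + 2 = 18.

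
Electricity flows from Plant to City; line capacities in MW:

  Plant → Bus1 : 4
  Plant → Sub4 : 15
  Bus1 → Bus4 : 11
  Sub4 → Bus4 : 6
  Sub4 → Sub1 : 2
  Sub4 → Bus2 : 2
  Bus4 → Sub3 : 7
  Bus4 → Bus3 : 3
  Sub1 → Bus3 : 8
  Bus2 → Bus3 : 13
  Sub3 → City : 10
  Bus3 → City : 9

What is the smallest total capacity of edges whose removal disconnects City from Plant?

14

Augment Plant→Bus1→Bus4→Sub3→City: bottleneck 4, flow now 4.
Augment Plant→Sub4→Bus4→Sub3→City: bottleneck 3, flow now 7.
Augment Plant→Sub4→Bus4→Bus3→City: bottleneck 3, flow now 10.
Augment Plant→Sub4→Sub1→Bus3→City: bottleneck 2, flow now 12.
Augment Plant→Sub4→Bus2→Bus3→City: bottleneck 2, flow now 14.
No augmenting path remains; maximum flow = 14.
By max-flow min-cut, the minimum cut capacity equals the max flow.
In the residual graph, reachable from Plant: {Plant, Sub4}.
Min-cut edges: Plant→Bus1 (4), Sub4→Bus4 (6), Sub4→Sub1 (2), Sub4→Bus2 (2); capacity 4 + 6 + 2 + 2 = 14.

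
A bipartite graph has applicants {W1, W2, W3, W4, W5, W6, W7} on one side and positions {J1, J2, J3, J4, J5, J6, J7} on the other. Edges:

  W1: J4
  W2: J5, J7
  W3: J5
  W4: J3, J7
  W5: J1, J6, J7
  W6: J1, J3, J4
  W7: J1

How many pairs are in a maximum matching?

Unit-capacity flow: source→left, listed edges, right→sink; max matching = max flow.
Augmenting path W1→J4 (+1); matched 1.
Augmenting path W2→J5 (+1); matched 2.
Augmenting path W4→J3 (+1); matched 3.
Augmenting path W5→J1 (+1); matched 4.
Augmenting path W3→J5→W2→J7 (+1); matched 5.
Augmenting path W6→J1→W5→J6 (+1); matched 6.
No augmenting path remains; maximum matching = 6.
König certificate: {W5, J1, J3, J4, J5, J7} is a vertex cover of size 6 (every listed pair touches it), so no matching can be larger.

6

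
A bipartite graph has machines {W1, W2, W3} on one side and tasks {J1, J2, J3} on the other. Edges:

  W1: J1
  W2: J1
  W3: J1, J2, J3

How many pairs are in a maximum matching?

2

Unit-capacity flow: source→left, listed edges, right→sink; max matching = max flow.
Augmenting path W1→J1 (+1); matched 1.
Augmenting path W3→J2 (+1); matched 2.
No augmenting path remains; maximum matching = 2.
König certificate: {W3, J1} is a vertex cover of size 2 (every listed pair touches it), so no matching can be larger.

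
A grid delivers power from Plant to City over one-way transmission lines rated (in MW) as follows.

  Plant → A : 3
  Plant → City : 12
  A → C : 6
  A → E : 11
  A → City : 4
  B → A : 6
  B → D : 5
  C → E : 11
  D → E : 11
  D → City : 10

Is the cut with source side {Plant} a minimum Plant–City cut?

Yes — it is a minimum cut (capacity 15).

Given cut capacity: 3 + 12 = 15.
Augment Plant→City: bottleneck 12, flow now 12.
Augment Plant→A→City: bottleneck 3, flow now 15.
No augmenting path remains; maximum flow = 15.
Cut capacity 15 equals the max flow, so it is a minimum cut.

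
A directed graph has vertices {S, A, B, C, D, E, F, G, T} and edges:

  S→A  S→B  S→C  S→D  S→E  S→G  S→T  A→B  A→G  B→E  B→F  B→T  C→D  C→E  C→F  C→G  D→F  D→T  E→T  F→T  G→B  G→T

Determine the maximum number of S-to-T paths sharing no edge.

6

Assign every edge capacity 1; by Menger, the answer equals the max flow.
Path S→T (+1); total 1.
Path S→B→T (+1); total 2.
Path S→D→T (+1); total 3.
Path S→E→T (+1); total 4.
Path S→G→T (+1); total 5.
Path S→C→F→T (+1); total 6.
No residual S→T path; max flow = 6.
Certifying cut of size 6: {B→T, D→T, E→T, F→T, G→T, S→T}.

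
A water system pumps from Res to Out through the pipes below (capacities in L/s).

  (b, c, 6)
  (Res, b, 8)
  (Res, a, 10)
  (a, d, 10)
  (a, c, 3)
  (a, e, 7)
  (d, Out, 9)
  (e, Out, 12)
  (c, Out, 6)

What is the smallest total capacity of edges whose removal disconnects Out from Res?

16

Augment Res→a→c→Out: bottleneck 3, flow now 3.
Augment Res→a→d→Out: bottleneck 7, flow now 10.
Augment Res→b→c→Out: bottleneck 3, flow now 13.
Augment Res→b→c→a→d→Out: bottleneck 2, flow now 15. (uses reverse residual edge)
Augment Res→b→c→a→e→Out: bottleneck 1, flow now 16. (uses reverse residual edge)
No augmenting path remains; maximum flow = 16.
By max-flow min-cut, the minimum cut capacity equals the max flow.
In the residual graph, reachable from Res: {Res, b}.
Min-cut edges: Res→a (10), b→c (6); capacity 10 + 6 = 16.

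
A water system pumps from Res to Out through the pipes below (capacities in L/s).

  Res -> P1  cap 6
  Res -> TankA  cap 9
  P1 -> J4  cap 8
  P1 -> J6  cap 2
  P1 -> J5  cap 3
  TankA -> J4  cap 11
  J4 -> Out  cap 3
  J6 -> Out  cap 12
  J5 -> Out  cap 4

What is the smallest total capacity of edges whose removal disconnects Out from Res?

8

Augment Res→P1→J4→Out: bottleneck 3, flow now 3.
Augment Res→P1→J6→Out: bottleneck 2, flow now 5.
Augment Res→P1→J5→Out: bottleneck 1, flow now 6.
Augment Res→TankA→J4→P1→J5→Out: bottleneck 2, flow now 8. (uses reverse residual edge)
No augmenting path remains; maximum flow = 8.
By max-flow min-cut, the minimum cut capacity equals the max flow.
In the residual graph, reachable from Res: {Res, P1, TankA, J4}.
Min-cut edges: P1→J6 (2), P1→J5 (3), J4→Out (3); capacity 2 + 3 + 3 = 8.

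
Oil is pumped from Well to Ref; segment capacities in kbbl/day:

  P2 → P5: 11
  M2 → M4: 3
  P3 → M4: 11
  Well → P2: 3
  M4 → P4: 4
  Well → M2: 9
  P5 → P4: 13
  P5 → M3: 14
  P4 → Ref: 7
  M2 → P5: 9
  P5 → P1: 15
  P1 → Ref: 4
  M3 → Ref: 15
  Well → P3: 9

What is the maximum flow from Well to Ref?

16

Augment Well→M2→P5→P4→Ref: bottleneck 7, flow now 7.
Augment Well→M2→P5→M3→Ref: bottleneck 2, flow now 9.
Augment Well→P2→P5→M3→Ref: bottleneck 3, flow now 12.
Augment Well→P3→M4→P4→P5→M3→Ref: bottleneck 4, flow now 16. (uses reverse residual edge)
No augmenting path remains; maximum flow = 16.
In the residual graph, reachable from Well: {Well, P3, M4}.
Min-cut edges: Well→M2 (9), Well→P2 (3), M4→P4 (4); capacity 9 + 3 + 4 = 16.
This cut is saturated, so no flow can exceed 16.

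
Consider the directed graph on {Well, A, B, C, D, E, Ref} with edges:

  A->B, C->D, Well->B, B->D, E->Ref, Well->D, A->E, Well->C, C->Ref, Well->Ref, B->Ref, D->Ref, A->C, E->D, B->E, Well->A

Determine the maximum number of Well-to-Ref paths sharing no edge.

5

Assign every edge capacity 1; by Menger, the answer equals the max flow.
Path Well→Ref (+1); total 1.
Path Well→B→Ref (+1); total 2.
Path Well→C→Ref (+1); total 3.
Path Well→D→Ref (+1); total 4.
Path Well→A→E→Ref (+1); total 5.
No residual Well→Ref path; max flow = 5.
Certifying cut of size 5: {Well→A, Well→B, Well→C, Well→D, Well→Ref}.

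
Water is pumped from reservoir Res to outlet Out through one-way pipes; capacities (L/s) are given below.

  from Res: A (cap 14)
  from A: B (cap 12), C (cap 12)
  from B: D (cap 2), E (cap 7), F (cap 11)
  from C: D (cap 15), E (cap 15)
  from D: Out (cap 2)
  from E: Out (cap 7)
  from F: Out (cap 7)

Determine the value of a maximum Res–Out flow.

14

Augment Res→A→B→D→Out: bottleneck 2, flow now 2.
Augment Res→A→B→E→Out: bottleneck 7, flow now 9.
Augment Res→A→B→F→Out: bottleneck 3, flow now 12.
Augment Res→A→C→D→B→F→Out: bottleneck 2, flow now 14. (uses reverse residual edge)
No augmenting path remains; maximum flow = 14.
In the residual graph, reachable from Res: {Res}.
Min-cut edges: Res→A (14); capacity 14 = 14.
This cut is saturated, so no flow can exceed 14.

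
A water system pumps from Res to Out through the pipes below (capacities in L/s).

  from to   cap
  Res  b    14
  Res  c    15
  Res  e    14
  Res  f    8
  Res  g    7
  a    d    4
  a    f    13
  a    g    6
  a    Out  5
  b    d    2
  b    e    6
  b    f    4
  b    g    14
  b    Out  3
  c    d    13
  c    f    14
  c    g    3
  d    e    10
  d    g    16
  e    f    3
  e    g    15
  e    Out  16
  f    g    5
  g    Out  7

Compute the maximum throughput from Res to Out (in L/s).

26

Augment Res→b→Out: bottleneck 3, flow now 3.
Augment Res→e→Out: bottleneck 14, flow now 17.
Augment Res→g→Out: bottleneck 7, flow now 24.
Augment Res→b→e→Out: bottleneck 2, flow now 26.
No augmenting path remains; maximum flow = 26.
In the residual graph, reachable from Res: {Res, b, c, d, e, f, g}.
Min-cut edges: b→Out (3), e→Out (16), g→Out (7); capacity 3 + 16 + 7 = 26.
This cut is saturated, so no flow can exceed 26.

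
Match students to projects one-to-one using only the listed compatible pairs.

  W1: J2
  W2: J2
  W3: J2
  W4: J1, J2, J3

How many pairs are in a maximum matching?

Unit-capacity flow: source→left, listed edges, right→sink; max matching = max flow.
Augmenting path W1→J2 (+1); matched 1.
Augmenting path W4→J1 (+1); matched 2.
No augmenting path remains; maximum matching = 2.
König certificate: {W4, J2} is a vertex cover of size 2 (every listed pair touches it), so no matching can be larger.

2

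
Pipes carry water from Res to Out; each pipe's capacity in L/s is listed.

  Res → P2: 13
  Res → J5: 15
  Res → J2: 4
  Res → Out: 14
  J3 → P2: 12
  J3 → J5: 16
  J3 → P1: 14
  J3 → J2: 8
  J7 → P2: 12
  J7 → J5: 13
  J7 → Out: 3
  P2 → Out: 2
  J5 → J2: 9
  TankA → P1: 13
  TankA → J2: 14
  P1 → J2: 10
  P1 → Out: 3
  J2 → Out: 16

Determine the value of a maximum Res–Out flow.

29

Augment Res→Out: bottleneck 14, flow now 14.
Augment Res→P2→Out: bottleneck 2, flow now 16.
Augment Res→J2→Out: bottleneck 4, flow now 20.
Augment Res→J5→J2→Out: bottleneck 9, flow now 29.
No augmenting path remains; maximum flow = 29.
In the residual graph, reachable from Res: {Res, P2, J5}.
Min-cut edges: Res→J2 (4), Res→Out (14), P2→Out (2), J5→J2 (9); capacity 4 + 14 + 2 + 9 = 29.
This cut is saturated, so no flow can exceed 29.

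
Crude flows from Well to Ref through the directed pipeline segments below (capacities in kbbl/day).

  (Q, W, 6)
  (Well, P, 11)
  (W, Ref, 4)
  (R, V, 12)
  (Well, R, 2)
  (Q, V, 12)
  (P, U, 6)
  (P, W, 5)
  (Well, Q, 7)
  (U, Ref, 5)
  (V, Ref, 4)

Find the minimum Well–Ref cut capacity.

Augment Well→P→U→Ref: bottleneck 5, flow now 5.
Augment Well→P→W→Ref: bottleneck 4, flow now 9.
Augment Well→Q→V→Ref: bottleneck 4, flow now 13.
No augmenting path remains; maximum flow = 13.
By max-flow min-cut, the minimum cut capacity equals the max flow.
In the residual graph, reachable from Well: {Well, P, Q, R, U, V, W}.
Min-cut edges: U→Ref (5), V→Ref (4), W→Ref (4); capacity 5 + 4 + 4 = 13.

13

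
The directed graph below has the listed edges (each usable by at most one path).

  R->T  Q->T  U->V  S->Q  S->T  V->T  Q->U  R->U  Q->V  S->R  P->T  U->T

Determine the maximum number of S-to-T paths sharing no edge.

Assign every edge capacity 1; by Menger, the answer equals the max flow.
Path S→T (+1); total 1.
Path S→Q→T (+1); total 2.
Path S→R→T (+1); total 3.
No residual S→T path; max flow = 3.
Certifying cut of size 3: {S→Q, S→R, S→T}.

3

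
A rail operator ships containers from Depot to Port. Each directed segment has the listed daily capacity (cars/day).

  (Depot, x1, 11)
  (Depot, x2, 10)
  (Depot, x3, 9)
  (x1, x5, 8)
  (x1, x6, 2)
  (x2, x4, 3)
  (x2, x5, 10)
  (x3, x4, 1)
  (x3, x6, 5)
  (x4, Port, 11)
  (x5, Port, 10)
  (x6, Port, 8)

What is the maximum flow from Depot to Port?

21

Augment Depot→x1→x5→Port: bottleneck 8, flow now 8.
Augment Depot→x1→x6→Port: bottleneck 2, flow now 10.
Augment Depot→x2→x4→Port: bottleneck 3, flow now 13.
Augment Depot→x2→x5→Port: bottleneck 2, flow now 15.
Augment Depot→x3→x4→Port: bottleneck 1, flow now 16.
Augment Depot→x3→x6→Port: bottleneck 5, flow now 21.
No augmenting path remains; maximum flow = 21.
In the residual graph, reachable from Depot: {Depot, x1, x2, x3, x5}.
Min-cut edges: x1→x6 (2), x2→x4 (3), x3→x4 (1), x3→x6 (5), x5→Port (10); capacity 2 + 3 + 1 + 5 + 10 = 21.
This cut is saturated, so no flow can exceed 21.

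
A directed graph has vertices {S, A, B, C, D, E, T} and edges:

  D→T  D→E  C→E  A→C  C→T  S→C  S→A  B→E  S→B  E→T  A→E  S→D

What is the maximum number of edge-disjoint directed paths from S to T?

3

Assign every edge capacity 1; by Menger, the answer equals the max flow.
Path S→C→T (+1); total 1.
Path S→D→T (+1); total 2.
Path S→A→E→T (+1); total 3.
No residual S→T path; max flow = 3.
Certifying cut of size 3: {C→T, E→T, S→D}.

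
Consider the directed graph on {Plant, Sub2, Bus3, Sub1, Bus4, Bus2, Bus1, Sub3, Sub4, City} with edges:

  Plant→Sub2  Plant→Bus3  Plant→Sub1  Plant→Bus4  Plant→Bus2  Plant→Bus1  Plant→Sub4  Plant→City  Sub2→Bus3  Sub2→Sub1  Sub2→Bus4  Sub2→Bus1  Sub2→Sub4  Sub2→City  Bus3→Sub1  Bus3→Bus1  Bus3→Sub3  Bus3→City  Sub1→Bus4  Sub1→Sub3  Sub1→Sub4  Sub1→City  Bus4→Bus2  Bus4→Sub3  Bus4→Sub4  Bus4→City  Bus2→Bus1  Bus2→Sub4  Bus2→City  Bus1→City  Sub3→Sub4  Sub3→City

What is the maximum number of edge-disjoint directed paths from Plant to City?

Assign every edge capacity 1; by Menger, the answer equals the max flow.
Path Plant→City (+1); total 1.
Path Plant→Sub2→City (+1); total 2.
Path Plant→Bus3→City (+1); total 3.
Path Plant→Sub1→City (+1); total 4.
Path Plant→Bus4→City (+1); total 5.
Path Plant→Bus2→City (+1); total 6.
Path Plant→Bus1→City (+1); total 7.
No residual Plant→City path; max flow = 7.
Certifying cut of size 7: {Plant→Bus1, Plant→Bus2, Plant→Bus3, Plant→Bus4, Plant→City, Plant→Sub1, Plant→Sub2}.

7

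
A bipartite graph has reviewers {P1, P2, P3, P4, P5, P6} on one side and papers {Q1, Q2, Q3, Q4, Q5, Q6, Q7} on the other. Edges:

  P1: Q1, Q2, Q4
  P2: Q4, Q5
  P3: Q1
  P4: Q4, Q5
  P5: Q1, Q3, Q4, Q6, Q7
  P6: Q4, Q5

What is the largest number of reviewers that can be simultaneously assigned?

5

Unit-capacity flow: source→left, listed edges, right→sink; max matching = max flow.
Augmenting path P1→Q1 (+1); matched 1.
Augmenting path P2→Q4 (+1); matched 2.
Augmenting path P4→Q5 (+1); matched 3.
Augmenting path P5→Q3 (+1); matched 4.
Augmenting path P3→Q1→P1→Q2 (+1); matched 5.
No augmenting path remains; maximum matching = 5.
König certificate: {P1, P3, P5, Q4, Q5} is a vertex cover of size 5 (every listed pair touches it), so no matching can be larger.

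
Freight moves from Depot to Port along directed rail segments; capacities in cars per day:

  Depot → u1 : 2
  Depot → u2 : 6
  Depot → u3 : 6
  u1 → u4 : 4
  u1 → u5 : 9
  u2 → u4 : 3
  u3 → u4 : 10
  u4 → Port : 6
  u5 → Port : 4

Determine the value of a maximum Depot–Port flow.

8

Augment Depot→u1→u4→Port: bottleneck 2, flow now 2.
Augment Depot→u2→u4→Port: bottleneck 3, flow now 5.
Augment Depot→u3→u4→Port: bottleneck 1, flow now 6.
Augment Depot→u3→u4→u1→u5→Port: bottleneck 2, flow now 8. (uses reverse residual edge)
No augmenting path remains; maximum flow = 8.
In the residual graph, reachable from Depot: {Depot, u2, u3, u4}.
Min-cut edges: Depot→u1 (2), u4→Port (6); capacity 2 + 6 = 8.
This cut is saturated, so no flow can exceed 8.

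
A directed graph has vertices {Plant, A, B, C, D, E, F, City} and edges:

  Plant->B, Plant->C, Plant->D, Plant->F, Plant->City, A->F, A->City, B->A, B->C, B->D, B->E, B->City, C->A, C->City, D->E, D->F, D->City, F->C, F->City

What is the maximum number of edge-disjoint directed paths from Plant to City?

Assign every edge capacity 1; by Menger, the answer equals the max flow.
Path Plant→City (+1); total 1.
Path Plant→B→City (+1); total 2.
Path Plant→C→City (+1); total 3.
Path Plant→D→City (+1); total 4.
Path Plant→F→City (+1); total 5.
No residual Plant→City path; max flow = 5.
Certifying cut of size 5: {Plant→B, Plant→C, Plant→City, Plant→D, Plant→F}.

5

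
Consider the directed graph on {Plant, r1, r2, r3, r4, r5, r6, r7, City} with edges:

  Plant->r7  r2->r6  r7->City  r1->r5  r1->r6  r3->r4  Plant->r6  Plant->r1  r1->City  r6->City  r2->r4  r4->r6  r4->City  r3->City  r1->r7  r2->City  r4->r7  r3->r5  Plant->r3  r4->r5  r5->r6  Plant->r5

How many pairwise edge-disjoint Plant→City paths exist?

Assign every edge capacity 1; by Menger, the answer equals the max flow.
Path Plant→r1→City (+1); total 1.
Path Plant→r3→City (+1); total 2.
Path Plant→r6→City (+1); total 3.
Path Plant→r7→City (+1); total 4.
No residual Plant→City path; max flow = 4.
Certifying cut of size 4: {Plant→r1, Plant→r3, Plant→r7, r6→City}.

4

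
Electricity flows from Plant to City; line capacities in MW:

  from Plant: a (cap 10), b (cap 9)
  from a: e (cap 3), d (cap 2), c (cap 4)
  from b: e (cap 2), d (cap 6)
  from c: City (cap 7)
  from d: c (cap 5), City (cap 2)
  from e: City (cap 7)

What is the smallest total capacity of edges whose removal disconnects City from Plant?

14

Augment Plant→a→c→City: bottleneck 4, flow now 4.
Augment Plant→a→d→City: bottleneck 2, flow now 6.
Augment Plant→a→e→City: bottleneck 3, flow now 9.
Augment Plant→b→e→City: bottleneck 2, flow now 11.
Augment Plant→b→d→c→City: bottleneck 3, flow now 14.
No augmenting path remains; maximum flow = 14.
By max-flow min-cut, the minimum cut capacity equals the max flow.
In the residual graph, reachable from Plant: {Plant, a, b, c, d}.
Min-cut edges: a→e (3), b→e (2), c→City (7), d→City (2); capacity 3 + 2 + 7 + 2 = 14.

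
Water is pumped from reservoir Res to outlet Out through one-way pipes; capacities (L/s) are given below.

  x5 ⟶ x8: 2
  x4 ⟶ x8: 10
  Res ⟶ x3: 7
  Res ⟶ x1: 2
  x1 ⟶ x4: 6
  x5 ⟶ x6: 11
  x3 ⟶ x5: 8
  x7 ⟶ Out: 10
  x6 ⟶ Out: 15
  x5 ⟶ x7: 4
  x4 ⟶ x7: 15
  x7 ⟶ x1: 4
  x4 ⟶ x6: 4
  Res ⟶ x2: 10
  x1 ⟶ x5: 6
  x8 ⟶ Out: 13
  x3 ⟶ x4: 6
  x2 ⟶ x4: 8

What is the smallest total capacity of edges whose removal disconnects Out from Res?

Augment Res→x1→x4→x6→Out: bottleneck 2, flow now 2.
Augment Res→x2→x4→x6→Out: bottleneck 2, flow now 4.
Augment Res→x2→x4→x7→Out: bottleneck 6, flow now 10.
Augment Res→x3→x4→x7→Out: bottleneck 4, flow now 14.
Augment Res→x3→x4→x8→Out: bottleneck 2, flow now 16.
Augment Res→x3→x5→x6→Out: bottleneck 1, flow now 17.
No augmenting path remains; maximum flow = 17.
By max-flow min-cut, the minimum cut capacity equals the max flow.
In the residual graph, reachable from Res: {Res, x2}.
Min-cut edges: Res→x1 (2), Res→x3 (7), x2→x4 (8); capacity 2 + 7 + 8 = 17.

17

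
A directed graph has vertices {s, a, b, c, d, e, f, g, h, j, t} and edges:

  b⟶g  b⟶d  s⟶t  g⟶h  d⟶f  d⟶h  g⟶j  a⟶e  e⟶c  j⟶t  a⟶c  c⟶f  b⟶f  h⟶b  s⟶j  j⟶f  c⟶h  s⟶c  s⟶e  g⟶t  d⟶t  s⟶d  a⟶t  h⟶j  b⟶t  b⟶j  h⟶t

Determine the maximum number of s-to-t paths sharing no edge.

Assign every edge capacity 1; by Menger, the answer equals the max flow.
Path s→t (+1); total 1.
Path s→d→t (+1); total 2.
Path s→j→t (+1); total 3.
Path s→c→h→t (+1); total 4.
No residual s→t path; max flow = 4.
Certifying cut of size 4: {c→h, s→d, s→j, s→t}.

4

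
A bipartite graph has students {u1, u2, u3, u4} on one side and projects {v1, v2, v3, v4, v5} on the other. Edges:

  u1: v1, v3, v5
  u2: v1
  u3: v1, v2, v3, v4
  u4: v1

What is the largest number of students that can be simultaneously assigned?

Unit-capacity flow: source→left, listed edges, right→sink; max matching = max flow.
Augmenting path u1→v1 (+1); matched 1.
Augmenting path u3→v2 (+1); matched 2.
Augmenting path u2→v1→u1→v3 (+1); matched 3.
No augmenting path remains; maximum matching = 3.
König certificate: {u1, u3, v1} is a vertex cover of size 3 (every listed pair touches it), so no matching can be larger.

3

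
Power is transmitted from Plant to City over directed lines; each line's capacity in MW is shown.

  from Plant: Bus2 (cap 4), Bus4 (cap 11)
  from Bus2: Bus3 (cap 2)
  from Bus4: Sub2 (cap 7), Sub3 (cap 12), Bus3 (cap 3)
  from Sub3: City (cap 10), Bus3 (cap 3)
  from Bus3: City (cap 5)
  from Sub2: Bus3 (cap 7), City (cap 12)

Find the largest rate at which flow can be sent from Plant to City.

13

Augment Plant→Bus2→Bus3→City: bottleneck 2, flow now 2.
Augment Plant→Bus4→Sub3→City: bottleneck 10, flow now 12.
Augment Plant→Bus4→Bus3→City: bottleneck 1, flow now 13.
No augmenting path remains; maximum flow = 13.
In the residual graph, reachable from Plant: {Plant, Bus2}.
Min-cut edges: Plant→Bus4 (11), Bus2→Bus3 (2); capacity 11 + 2 = 13.
This cut is saturated, so no flow can exceed 13.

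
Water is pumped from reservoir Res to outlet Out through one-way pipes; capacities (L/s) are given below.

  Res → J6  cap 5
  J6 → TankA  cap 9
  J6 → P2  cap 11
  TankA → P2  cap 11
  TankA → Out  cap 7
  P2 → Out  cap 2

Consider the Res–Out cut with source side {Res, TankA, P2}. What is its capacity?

14

Edges leaving {Res, TankA, P2}: Res→J6 (5), TankA→Out (7), P2→Out (2).
Cut capacity = 5 + 7 + 2 = 14.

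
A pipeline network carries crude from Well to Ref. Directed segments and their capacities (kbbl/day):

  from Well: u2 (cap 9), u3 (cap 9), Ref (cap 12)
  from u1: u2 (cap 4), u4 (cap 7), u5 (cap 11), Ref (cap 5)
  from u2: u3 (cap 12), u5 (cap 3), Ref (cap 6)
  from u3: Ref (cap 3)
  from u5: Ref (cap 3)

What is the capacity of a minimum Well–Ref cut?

Augment Well→Ref: bottleneck 12, flow now 12.
Augment Well→u2→Ref: bottleneck 6, flow now 18.
Augment Well→u3→Ref: bottleneck 3, flow now 21.
Augment Well→u2→u5→Ref: bottleneck 3, flow now 24.
No augmenting path remains; maximum flow = 24.
By max-flow min-cut, the minimum cut capacity equals the max flow.
In the residual graph, reachable from Well: {Well, u3}.
Min-cut edges: Well→u2 (9), Well→Ref (12), u3→Ref (3); capacity 9 + 12 + 3 = 24.

24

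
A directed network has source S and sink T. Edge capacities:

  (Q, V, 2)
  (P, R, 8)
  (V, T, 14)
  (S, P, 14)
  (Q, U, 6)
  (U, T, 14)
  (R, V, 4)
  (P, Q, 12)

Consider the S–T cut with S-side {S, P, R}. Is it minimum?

No — its capacity is 16, but the minimum cut has capacity 12.

Given cut capacity: 12 + 4 = 16.
Augment S→P→Q→U→T: bottleneck 6, flow now 6.
Augment S→P→Q→V→T: bottleneck 2, flow now 8.
Augment S→P→R→V→T: bottleneck 4, flow now 12.
No augmenting path remains; maximum flow = 12.
In the residual graph, reachable from S: {S, P, Q, R}.
Min-cut edges: Q→U (6), Q→V (2), R→V (4); capacity 6 + 2 + 4 = 12.
Cut capacity 16 exceeds the max flow 12, so it is not minimum.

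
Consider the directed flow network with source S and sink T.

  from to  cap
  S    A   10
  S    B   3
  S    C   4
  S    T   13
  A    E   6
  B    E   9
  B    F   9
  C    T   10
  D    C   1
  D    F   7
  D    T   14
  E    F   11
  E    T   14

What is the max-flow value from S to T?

26

Augment S→T: bottleneck 13, flow now 13.
Augment S→C→T: bottleneck 4, flow now 17.
Augment S→A→E→T: bottleneck 6, flow now 23.
Augment S→B→E→T: bottleneck 3, flow now 26.
No augmenting path remains; maximum flow = 26.
In the residual graph, reachable from S: {S, A}.
Min-cut edges: S→B (3), S→C (4), S→T (13), A→E (6); capacity 3 + 4 + 13 + 6 = 26.
This cut is saturated, so no flow can exceed 26.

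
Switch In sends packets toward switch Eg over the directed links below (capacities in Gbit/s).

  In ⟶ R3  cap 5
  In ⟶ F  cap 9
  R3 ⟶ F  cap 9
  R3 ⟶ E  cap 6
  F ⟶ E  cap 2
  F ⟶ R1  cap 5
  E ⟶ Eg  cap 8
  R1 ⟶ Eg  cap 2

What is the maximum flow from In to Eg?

9

Augment In→R3→E→Eg: bottleneck 5, flow now 5.
Augment In→F→E→Eg: bottleneck 2, flow now 7.
Augment In→F→R1→Eg: bottleneck 2, flow now 9.
No augmenting path remains; maximum flow = 9.
In the residual graph, reachable from In: {In, F, R1}.
Min-cut edges: In→R3 (5), F→E (2), R1→Eg (2); capacity 5 + 2 + 2 = 9.
This cut is saturated, so no flow can exceed 9.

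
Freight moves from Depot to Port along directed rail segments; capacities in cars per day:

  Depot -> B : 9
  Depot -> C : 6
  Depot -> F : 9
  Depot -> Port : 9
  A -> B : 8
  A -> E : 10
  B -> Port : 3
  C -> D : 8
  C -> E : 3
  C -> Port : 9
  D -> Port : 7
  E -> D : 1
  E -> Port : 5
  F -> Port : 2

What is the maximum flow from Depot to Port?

20

Augment Depot→Port: bottleneck 9, flow now 9.
Augment Depot→B→Port: bottleneck 3, flow now 12.
Augment Depot→C→Port: bottleneck 6, flow now 18.
Augment Depot→F→Port: bottleneck 2, flow now 20.
No augmenting path remains; maximum flow = 20.
In the residual graph, reachable from Depot: {Depot, B, F}.
Min-cut edges: Depot→C (6), Depot→Port (9), B→Port (3), F→Port (2); capacity 6 + 9 + 3 + 2 = 20.
This cut is saturated, so no flow can exceed 20.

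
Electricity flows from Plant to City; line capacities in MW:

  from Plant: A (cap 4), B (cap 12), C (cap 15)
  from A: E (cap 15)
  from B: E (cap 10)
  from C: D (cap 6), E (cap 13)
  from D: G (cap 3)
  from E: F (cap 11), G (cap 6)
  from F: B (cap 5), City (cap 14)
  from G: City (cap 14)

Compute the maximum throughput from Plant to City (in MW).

20

Augment Plant→A→E→F→City: bottleneck 4, flow now 4.
Augment Plant→B→E→F→City: bottleneck 7, flow now 11.
Augment Plant→B→E→G→City: bottleneck 3, flow now 14.
Augment Plant→C→D→G→City: bottleneck 3, flow now 17.
Augment Plant→C→E→G→City: bottleneck 3, flow now 20.
No augmenting path remains; maximum flow = 20.
In the residual graph, reachable from Plant: {Plant, A, B, C, D, E}.
Min-cut edges: D→G (3), E→F (11), E→G (6); capacity 3 + 11 + 6 = 20.
This cut is saturated, so no flow can exceed 20.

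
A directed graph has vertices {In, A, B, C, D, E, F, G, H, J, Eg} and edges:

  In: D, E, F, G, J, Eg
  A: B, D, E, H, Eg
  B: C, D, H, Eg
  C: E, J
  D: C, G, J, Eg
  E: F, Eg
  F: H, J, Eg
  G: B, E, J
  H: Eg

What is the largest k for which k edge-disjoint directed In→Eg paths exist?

Assign every edge capacity 1; by Menger, the answer equals the max flow.
Path In→Eg (+1); total 1.
Path In→D→Eg (+1); total 2.
Path In→E→Eg (+1); total 3.
Path In→F→Eg (+1); total 4.
Path In→G→B→Eg (+1); total 5.
No residual In→Eg path; max flow = 5.
Certifying cut of size 5: {In→D, In→E, In→Eg, In→F, In→G}.

5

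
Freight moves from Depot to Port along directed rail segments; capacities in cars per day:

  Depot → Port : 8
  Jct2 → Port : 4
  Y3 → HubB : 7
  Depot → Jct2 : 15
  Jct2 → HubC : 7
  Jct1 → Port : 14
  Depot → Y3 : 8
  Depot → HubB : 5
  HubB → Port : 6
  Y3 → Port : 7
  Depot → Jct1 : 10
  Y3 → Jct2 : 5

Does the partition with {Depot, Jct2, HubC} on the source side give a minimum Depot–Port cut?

Given cut capacity: 8 + 10 + 5 + 8 + 4 = 35.
Augment Depot→Port: bottleneck 8, flow now 8.
Augment Depot→Y3→Port: bottleneck 7, flow now 15.
Augment Depot→Jct1→Port: bottleneck 10, flow now 25.
Augment Depot→HubB→Port: bottleneck 5, flow now 30.
Augment Depot→Jct2→Port: bottleneck 4, flow now 34.
Augment Depot→Y3→HubB→Port: bottleneck 1, flow now 35.
No augmenting path remains; maximum flow = 35.
Cut capacity 35 equals the max flow, so it is a minimum cut.

Yes — it is a minimum cut (capacity 35).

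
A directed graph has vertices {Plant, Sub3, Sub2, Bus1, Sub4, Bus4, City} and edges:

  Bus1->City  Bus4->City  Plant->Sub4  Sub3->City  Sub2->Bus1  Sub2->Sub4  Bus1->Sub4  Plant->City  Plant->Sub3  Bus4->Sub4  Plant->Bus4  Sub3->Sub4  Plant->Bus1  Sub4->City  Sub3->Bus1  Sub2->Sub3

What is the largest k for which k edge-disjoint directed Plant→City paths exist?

Assign every edge capacity 1; by Menger, the answer equals the max flow.
Path Plant→City (+1); total 1.
Path Plant→Sub3→City (+1); total 2.
Path Plant→Bus1→City (+1); total 3.
Path Plant→Sub4→City (+1); total 4.
Path Plant→Bus4→City (+1); total 5.
No residual Plant→City path; max flow = 5.
Certifying cut of size 5: {Plant→Bus1, Plant→Bus4, Plant→City, Plant→Sub3, Plant→Sub4}.

5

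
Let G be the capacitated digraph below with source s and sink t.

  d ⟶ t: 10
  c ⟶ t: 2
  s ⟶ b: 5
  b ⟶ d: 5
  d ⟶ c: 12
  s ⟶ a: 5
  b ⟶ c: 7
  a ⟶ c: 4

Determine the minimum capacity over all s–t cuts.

7

Augment s→a→c→t: bottleneck 2, flow now 2.
Augment s→b→d→t: bottleneck 5, flow now 7.
No augmenting path remains; maximum flow = 7.
By max-flow min-cut, the minimum cut capacity equals the max flow.
In the residual graph, reachable from s: {s, a, c}.
Min-cut edges: s→b (5), c→t (2); capacity 5 + 2 = 7.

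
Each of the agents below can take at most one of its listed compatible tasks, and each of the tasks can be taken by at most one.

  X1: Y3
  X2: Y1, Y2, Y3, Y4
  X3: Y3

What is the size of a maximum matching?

2

Unit-capacity flow: source→left, listed edges, right→sink; max matching = max flow.
Augmenting path X1→Y3 (+1); matched 1.
Augmenting path X2→Y1 (+1); matched 2.
No augmenting path remains; maximum matching = 2.
König certificate: {X2, Y3} is a vertex cover of size 2 (every listed pair touches it), so no matching can be larger.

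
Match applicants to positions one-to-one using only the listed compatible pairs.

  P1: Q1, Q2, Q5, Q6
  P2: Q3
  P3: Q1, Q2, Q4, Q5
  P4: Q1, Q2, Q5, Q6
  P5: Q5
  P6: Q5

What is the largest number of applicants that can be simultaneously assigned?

Unit-capacity flow: source→left, listed edges, right→sink; max matching = max flow.
Augmenting path P1→Q1 (+1); matched 1.
Augmenting path P2→Q3 (+1); matched 2.
Augmenting path P3→Q2 (+1); matched 3.
Augmenting path P4→Q5 (+1); matched 4.
Augmenting path P5→Q5→P4→Q6 (+1); matched 5.
No augmenting path remains; maximum matching = 5.
König certificate: {P1, P2, P3, P4, Q5} is a vertex cover of size 5 (every listed pair touches it), so no matching can be larger.

5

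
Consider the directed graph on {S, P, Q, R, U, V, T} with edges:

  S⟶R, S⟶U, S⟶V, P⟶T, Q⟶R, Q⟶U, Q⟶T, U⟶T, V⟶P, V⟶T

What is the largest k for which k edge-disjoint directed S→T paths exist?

Assign every edge capacity 1; by Menger, the answer equals the max flow.
Path S→U→T (+1); total 1.
Path S→V→T (+1); total 2.
No residual S→T path; max flow = 2.
Certifying cut of size 2: {S→U, S→V}.

2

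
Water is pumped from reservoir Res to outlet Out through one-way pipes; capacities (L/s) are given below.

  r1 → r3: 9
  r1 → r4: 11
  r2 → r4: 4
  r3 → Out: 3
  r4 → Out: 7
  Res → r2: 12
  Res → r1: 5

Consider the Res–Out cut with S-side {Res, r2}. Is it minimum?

Given cut capacity: 5 + 4 = 9.
Augment Res→r1→r3→Out: bottleneck 3, flow now 3.
Augment Res→r1→r4→Out: bottleneck 2, flow now 5.
Augment Res→r2→r4→Out: bottleneck 4, flow now 9.
No augmenting path remains; maximum flow = 9.
Cut capacity 9 equals the max flow, so it is a minimum cut.

Yes — it is a minimum cut (capacity 9).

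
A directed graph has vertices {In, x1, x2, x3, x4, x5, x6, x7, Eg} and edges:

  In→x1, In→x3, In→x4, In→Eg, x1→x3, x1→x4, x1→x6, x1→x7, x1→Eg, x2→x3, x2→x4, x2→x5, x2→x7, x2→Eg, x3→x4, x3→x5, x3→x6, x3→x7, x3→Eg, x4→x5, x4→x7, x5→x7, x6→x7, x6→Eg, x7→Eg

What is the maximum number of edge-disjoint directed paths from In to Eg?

4

Assign every edge capacity 1; by Menger, the answer equals the max flow.
Path In→Eg (+1); total 1.
Path In→x1→Eg (+1); total 2.
Path In→x3→Eg (+1); total 3.
Path In→x4→x7→Eg (+1); total 4.
No residual In→Eg path; max flow = 4.
Certifying cut of size 4: {In→Eg, In→x1, In→x3, In→x4}.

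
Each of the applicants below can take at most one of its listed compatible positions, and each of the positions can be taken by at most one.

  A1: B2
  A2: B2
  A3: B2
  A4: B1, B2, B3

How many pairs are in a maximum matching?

2

Unit-capacity flow: source→left, listed edges, right→sink; max matching = max flow.
Augmenting path A1→B2 (+1); matched 1.
Augmenting path A4→B1 (+1); matched 2.
No augmenting path remains; maximum matching = 2.
König certificate: {A4, B2} is a vertex cover of size 2 (every listed pair touches it), so no matching can be larger.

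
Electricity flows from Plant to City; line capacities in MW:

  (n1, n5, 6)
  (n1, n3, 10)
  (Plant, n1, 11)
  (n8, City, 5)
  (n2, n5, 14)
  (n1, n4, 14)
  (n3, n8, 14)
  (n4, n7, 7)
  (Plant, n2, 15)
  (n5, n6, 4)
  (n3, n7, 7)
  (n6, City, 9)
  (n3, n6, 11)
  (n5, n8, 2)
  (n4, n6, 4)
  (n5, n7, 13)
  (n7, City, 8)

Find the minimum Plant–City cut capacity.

Augment Plant→n1→n3→n6→City: bottleneck 9, flow now 9.
Augment Plant→n1→n3→n7→City: bottleneck 1, flow now 10.
Augment Plant→n1→n4→n7→City: bottleneck 1, flow now 11.
Augment Plant→n2→n5→n7→City: bottleneck 6, flow now 17.
Augment Plant→n2→n5→n8→City: bottleneck 2, flow now 19.
Augment Plant→n2→n5→n6→n3→n8→City: bottleneck 3, flow now 22. (uses reverse residual edge)
No augmenting path remains; maximum flow = 22.
By max-flow min-cut, the minimum cut capacity equals the max flow.
In the residual graph, reachable from Plant: {Plant, n1, n2, n3, n4, n5, n6, n7, n8}.
Min-cut edges: n6→City (9), n7→City (8), n8→City (5); capacity 9 + 8 + 5 = 22.

22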